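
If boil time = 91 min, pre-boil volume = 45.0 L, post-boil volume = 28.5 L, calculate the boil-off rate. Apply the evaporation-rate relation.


rate = (V_pre − V_post) / (t_min/60)
rate = (45.0 − 28.5) / (91/60)

10.8791 L/hr


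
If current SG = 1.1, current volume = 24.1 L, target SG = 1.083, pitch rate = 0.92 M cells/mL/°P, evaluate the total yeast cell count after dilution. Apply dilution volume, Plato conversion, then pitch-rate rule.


V_w = V·((SG_c−1)/(SG_t−1)−1);  °P = 259 − 259/SG_t;  cells = rate·(V+V_w)·°P
V_w = 24.1·((1.1−1)/(1.083−1)−1) = 4.9361
V_final = 24.1 + 4.9361 = 29.0361
°P = 259 − 259/1.083 = 19.8495
cells = 0.92·29.0361·19.8495

530.2445 billion cells


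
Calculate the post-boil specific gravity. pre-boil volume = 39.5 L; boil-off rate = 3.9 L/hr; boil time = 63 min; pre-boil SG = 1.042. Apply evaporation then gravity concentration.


V_post = V_pre − rate·(t/60);  SG_post = 1 + (SG_pre−1)·V_pre/V_post
V_post = 39.5 − 3.9·(63/60) = 35.4050
SG_post = 1 + (1.042 − 1)·39.5/35.4050

1.0469


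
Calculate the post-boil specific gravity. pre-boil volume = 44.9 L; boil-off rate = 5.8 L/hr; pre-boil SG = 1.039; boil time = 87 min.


V_post = V_pre − rate·(t/60);  SG_post = 1 + (SG_pre−1)·V_pre/V_post
V_post = 44.9 − 5.8·(87/60) = 36.4900
SG_post = 1 + (1.039 − 1)·44.9/36.4900

1.0480


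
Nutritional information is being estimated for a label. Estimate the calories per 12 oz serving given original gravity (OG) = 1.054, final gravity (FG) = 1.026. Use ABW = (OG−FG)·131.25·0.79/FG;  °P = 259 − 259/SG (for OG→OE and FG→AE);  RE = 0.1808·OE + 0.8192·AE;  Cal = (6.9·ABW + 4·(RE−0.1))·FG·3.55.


ABW = (1.054 − 1.026)·131.25·0.79/1.026 = 2.8297
OE = 259 − 259/1.054 = 13.2694 °P
AE = 259 − 259/1.026 = 6.5634 °P
RE = 0.1808·13.2694 + 0.8192·6.5634 = 7.7758 °P
Cal = (6.9·2.8297 + 4·(7.7758−0.1))·1.026·3.55

182.9456 kcal


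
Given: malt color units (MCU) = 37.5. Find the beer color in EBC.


SRM = 1.4922·MCU^0.6859;  EBC = SRM·1.97
SRM = 1.4922·37.5^0.6859 = 17.9248
EBC = 17.9248·1.97

35.3119 EBC


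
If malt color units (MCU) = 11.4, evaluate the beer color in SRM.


SRM = 1.4922 · MCU^0.6859
SRM = 1.4922 · 11.4^0.6859

7.9206 SRM


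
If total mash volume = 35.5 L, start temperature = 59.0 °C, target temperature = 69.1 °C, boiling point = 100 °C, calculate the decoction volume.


V_dec = V_total·(T_target − T_start)/(T_boil − T_start)
V_dec = 35.5·(69.1 − 59.0)/(100 − 59.0)

8.7451 L


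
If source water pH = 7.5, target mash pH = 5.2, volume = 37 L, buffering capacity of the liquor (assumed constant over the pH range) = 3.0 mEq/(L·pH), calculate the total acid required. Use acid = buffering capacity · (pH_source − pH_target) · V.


acid = 3.0 · (7.5 − 5.2) · 37

255.3000 mEq


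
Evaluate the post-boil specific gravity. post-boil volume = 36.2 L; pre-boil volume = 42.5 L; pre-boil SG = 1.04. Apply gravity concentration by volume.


SG_post = 1 + (SG_pre − 1)·V_pre/V_post
pts_pre = (1.04 − 1)·1000 = 40.0000
pts_post = 40.0000·42.5/36.2 = 46.9613
SG_post = 1 + 46.9613/1000

1.0470


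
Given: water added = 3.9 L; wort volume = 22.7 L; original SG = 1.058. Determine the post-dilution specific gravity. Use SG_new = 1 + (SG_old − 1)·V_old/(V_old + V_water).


pts = (1.058 − 1)·1000·22.7/(22.7 + 3.9) = 49.4962
SG_new = 1 + 49.4962/1000

1.0495


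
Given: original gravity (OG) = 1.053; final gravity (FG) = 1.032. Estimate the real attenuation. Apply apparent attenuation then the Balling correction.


AA = (OG−FG)/(OG−1)·100;  RA = AA·0.8192
AA = (1.053 − 1.032)/(1.053 − 1)·100 = 39.6226
RA = 39.6226·0.8192

32.4589 %


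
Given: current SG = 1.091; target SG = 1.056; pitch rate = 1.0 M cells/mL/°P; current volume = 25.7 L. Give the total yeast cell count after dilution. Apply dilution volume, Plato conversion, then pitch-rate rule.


V_w = V·((SG_c−1)/(SG_t−1)−1);  °P = 259 − 259/SG_t;  cells = rate·(V+V_w)·°P
V_w = 25.7·((1.091−1)/(1.056−1)−1) = 16.0625
V_final = 25.7 + 16.0625 = 41.7625
°P = 259 − 259/1.056 = 13.7348
cells = 1.0·41.7625·13.7348

573.6016 billion cells


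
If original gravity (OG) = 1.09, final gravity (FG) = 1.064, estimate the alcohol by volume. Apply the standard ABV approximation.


ABV = (OG − FG) · 131.25
ABV = (1.09 − 1.064) · 131.25

3.4125 % ABV


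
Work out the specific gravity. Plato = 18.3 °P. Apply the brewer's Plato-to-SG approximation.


SG = 259/(259 − P)
SG = 259/(259 − 18.3)

1.0760


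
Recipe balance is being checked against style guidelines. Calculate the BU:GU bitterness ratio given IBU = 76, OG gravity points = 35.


BU:GU = IBU / OG_points
BU:GU = 76 / 35

2.1714


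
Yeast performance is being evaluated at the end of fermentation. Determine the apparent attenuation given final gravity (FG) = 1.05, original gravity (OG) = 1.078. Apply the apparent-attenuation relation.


AA = (OG − FG)/(OG − 1) · 100
AA = (1.078 − 1.05)/(1.078 − 1) · 100

35.8974 %


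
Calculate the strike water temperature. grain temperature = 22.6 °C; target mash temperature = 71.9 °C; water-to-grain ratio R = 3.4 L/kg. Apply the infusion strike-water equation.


T_strike = (0.41/R)·(T_mash − T_grain) + T_mash
T_strike = (0.41/3.4)·(71.9 − 22.6) + 71.9

77.8450 °C


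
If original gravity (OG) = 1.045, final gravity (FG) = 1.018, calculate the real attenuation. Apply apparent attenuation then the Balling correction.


AA = (OG−FG)/(OG−1)·100;  RA = AA·0.8192
AA = (1.045 − 1.018)/(1.045 − 1)·100 = 60.0000
RA = 60.0000·0.8192

49.1520 %


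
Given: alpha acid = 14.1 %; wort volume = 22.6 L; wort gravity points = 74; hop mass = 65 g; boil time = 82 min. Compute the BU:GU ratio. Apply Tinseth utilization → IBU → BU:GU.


U = 1.65·0.000125^(GP/1000)·(1−e^(−0.04t))/4.15;  IBU = (α/100)·m·U·1000/V;  BU:GU = IBU/GP
U = 1.65·0.000125^(74/1000)·(1−e^(−0.04·82))/4.15 = 0.1968
IBU = (14.1/100)·65·0.1968·1000/22.6 = 79.7947
BU:GU = 79.7947/74

1.0783


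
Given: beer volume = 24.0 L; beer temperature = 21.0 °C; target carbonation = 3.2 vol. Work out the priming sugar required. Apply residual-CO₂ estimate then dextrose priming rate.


residual = 14.695·(0.01821 + 0.09011·e^(−0.04·T));  sugar = (target − residual)·4.0·V
residual = 14.695·(0.01821 + 0.09011·e^(−0.04·21.0)) = 0.8393
sugar = (3.2 − 0.8393)·4.0·24.0

226.6318 g


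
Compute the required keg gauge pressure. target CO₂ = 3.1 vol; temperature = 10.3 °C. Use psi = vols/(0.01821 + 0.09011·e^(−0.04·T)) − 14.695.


psi = 3.1/(0.01821 + 0.09011·e^(−0.04·10.3)) − 14.695

25.1037 psi


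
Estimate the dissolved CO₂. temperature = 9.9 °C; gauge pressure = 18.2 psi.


vols = (P + 14.695)·(0.01821 + 0.09011·e^(−0.04·T))
vols = (18.2 + 14.695)·(0.01821 + 0.09011·e^(−0.04·9.9))

2.5939 volumes


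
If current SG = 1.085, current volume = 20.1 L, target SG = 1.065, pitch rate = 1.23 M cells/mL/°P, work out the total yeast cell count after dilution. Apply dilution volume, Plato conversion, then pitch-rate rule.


V_w = V·((SG_c−1)/(SG_t−1)−1);  °P = 259 − 259/SG_t;  cells = rate·(V+V_w)·°P
V_w = 20.1·((1.085−1)/(1.065−1)−1) = 6.1846
V_final = 20.1 + 6.1846 = 26.2846
°P = 259 − 259/1.065 = 15.8075
cells = 1.23·26.2846·15.8075

511.0581 billion cells


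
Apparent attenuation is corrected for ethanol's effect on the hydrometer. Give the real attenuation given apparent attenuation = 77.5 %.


RA = AA · 0.8192
RA = 77.5 · 0.8192

63.4880 %


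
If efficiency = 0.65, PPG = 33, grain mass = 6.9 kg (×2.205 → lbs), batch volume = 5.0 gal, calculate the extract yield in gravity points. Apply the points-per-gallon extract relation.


points = lbs × PPG × eff / vol
lbs = 6.9 × 2.205 = 15.2145
points = 15.2145 × 33 × 0.65 / 5.0

65.2702 points


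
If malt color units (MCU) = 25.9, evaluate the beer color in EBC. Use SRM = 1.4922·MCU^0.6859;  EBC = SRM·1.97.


SRM = 1.4922·25.9^0.6859 = 13.9062
EBC = 13.9062·1.97

27.3953 EBC


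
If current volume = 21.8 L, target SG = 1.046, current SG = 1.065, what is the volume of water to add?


V_water = V·((SG_curr − 1)/(SG_target − 1) − 1)
V_water = 21.8·((1.065 − 1)/(1.046 − 1) − 1)

9.0043 L


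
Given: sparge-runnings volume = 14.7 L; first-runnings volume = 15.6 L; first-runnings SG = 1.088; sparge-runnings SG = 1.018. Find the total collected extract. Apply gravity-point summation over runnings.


total = Σ (SG_i − 1)·1000·V_i
first = (1.088 − 1)·1000·15.6 = 1372.8000
sparge = (1.018 − 1)·1000·14.7 = 264.6000
total = 1372.8000 + 264.6000

1637.4000 gravity·L


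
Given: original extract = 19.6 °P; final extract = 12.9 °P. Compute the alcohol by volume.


SG = 259/(259 − P);  ABV = (OG − FG)·131.25
OG = 259/(259 − 19.6) = 1.0819
FG = 259/(259 − 12.9) = 1.0524
ABV = (1.0819 − 1.0524)·131.25

3.8658 % ABV


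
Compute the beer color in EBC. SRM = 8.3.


EBC = SRM · 1.97
EBC = 8.3 · 1.97

16.3510 EBC


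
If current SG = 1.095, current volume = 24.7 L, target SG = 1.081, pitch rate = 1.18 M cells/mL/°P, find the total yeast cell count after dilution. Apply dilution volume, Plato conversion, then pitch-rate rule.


V_w = V·((SG_c−1)/(SG_t−1)−1);  °P = 259 − 259/SG_t;  cells = rate·(V+V_w)·°P
V_w = 24.7·((1.095−1)/(1.081−1)−1) = 4.2691
V_final = 24.7 + 4.2691 = 28.9691
°P = 259 − 259/1.081 = 19.4070
cells = 1.18·28.9691·19.4070

663.4018 billion cells


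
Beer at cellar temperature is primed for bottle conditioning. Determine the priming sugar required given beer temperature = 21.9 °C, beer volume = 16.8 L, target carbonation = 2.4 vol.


residual = 14.695·(0.01821 + 0.09011·e^(−0.04·T));  sugar = (target − residual)·4.0·V
residual = 14.695·(0.01821 + 0.09011·e^(−0.04·21.9)) = 0.8190
sugar = (2.4 − 0.8190)·4.0·16.8

106.2406 g


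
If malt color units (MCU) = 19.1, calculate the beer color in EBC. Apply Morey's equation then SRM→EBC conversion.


SRM = 1.4922·MCU^0.6859;  EBC = SRM·1.97
SRM = 1.4922·19.1^0.6859 = 11.2846
EBC = 11.2846·1.97

22.2307 EBC


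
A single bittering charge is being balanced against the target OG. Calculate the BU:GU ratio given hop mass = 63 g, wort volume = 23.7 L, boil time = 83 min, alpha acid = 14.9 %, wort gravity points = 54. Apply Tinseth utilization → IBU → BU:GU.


U = 1.65·0.000125^(GP/1000)·(1−e^(−0.04t))/4.15;  IBU = (α/100)·m·U·1000/V;  BU:GU = IBU/GP
U = 1.65·0.000125^(54/1000)·(1−e^(−0.04·83))/4.15 = 0.2359
IBU = (14.9/100)·63·0.2359·1000/23.7 = 93.4234
BU:GU = 93.4234/54

1.7301


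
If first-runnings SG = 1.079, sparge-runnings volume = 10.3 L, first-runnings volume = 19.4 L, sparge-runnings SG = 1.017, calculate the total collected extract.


total = Σ (SG_i − 1)·1000·V_i
first = (1.079 − 1)·1000·19.4 = 1532.6000
sparge = (1.017 − 1)·1000·10.3 = 175.1000
total = 1532.6000 + 175.1000

1707.7000 gravity·L


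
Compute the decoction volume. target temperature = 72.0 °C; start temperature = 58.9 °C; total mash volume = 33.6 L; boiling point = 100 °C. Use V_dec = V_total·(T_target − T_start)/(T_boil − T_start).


V_dec = 33.6·(72.0 − 58.9)/(100 − 58.9)

10.7095 L


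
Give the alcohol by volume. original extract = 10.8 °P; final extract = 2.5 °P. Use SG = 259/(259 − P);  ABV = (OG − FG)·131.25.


OG = 259/(259 − 10.8) = 1.0435
FG = 259/(259 − 2.5) = 1.0097
ABV = (1.0435 − 1.0097)·131.25

4.4319 % ABV


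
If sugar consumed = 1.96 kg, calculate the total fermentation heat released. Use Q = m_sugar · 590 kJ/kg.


Q = 1.96 · 590

1156.4000 kJ


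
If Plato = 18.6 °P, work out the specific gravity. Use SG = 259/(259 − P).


SG = 259/(259 − 18.6)

1.0774


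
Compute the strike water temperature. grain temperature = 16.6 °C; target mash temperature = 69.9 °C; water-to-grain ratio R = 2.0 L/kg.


T_strike = (0.41/R)·(T_mash − T_grain) + T_mash
T_strike = (0.41/2.0)·(69.9 − 16.6) + 69.9

80.8265 °C


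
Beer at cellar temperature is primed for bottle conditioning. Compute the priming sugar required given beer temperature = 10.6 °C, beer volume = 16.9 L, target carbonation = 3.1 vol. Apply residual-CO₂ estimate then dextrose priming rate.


residual = 14.695·(0.01821 + 0.09011·e^(−0.04·T));  sugar = (target − residual)·4.0·V
residual = 14.695·(0.01821 + 0.09011·e^(−0.04·10.6)) = 1.1342
sugar = (3.1 − 1.1342)·4.0·16.9

132.8906 g


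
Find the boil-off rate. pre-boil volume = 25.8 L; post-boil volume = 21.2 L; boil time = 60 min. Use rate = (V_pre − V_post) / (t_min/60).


rate = (25.8 − 21.2) / (60/60)

4.6000 L/hr


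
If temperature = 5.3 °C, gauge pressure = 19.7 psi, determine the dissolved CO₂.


vols = (P + 14.695)·(0.01821 + 0.09011·e^(−0.04·T))
vols = (19.7 + 14.695)·(0.01821 + 0.09011·e^(−0.04·5.3))

3.1336 volumes


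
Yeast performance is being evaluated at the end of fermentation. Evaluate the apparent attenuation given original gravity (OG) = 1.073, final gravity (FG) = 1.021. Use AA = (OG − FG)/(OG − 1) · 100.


AA = (1.073 − 1.021)/(1.073 − 1) · 100

71.2329 %


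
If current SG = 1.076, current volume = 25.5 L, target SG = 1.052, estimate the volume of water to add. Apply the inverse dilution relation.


V_water = V·((SG_curr − 1)/(SG_target − 1) − 1)
V_water = 25.5·((1.076 − 1)/(1.052 − 1) − 1)

11.7692 L


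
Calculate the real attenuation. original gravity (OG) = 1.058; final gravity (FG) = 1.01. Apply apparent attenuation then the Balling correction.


AA = (OG−FG)/(OG−1)·100;  RA = AA·0.8192
AA = (1.058 − 1.01)/(1.058 − 1)·100 = 82.7586
RA = 82.7586·0.8192

67.7959 %


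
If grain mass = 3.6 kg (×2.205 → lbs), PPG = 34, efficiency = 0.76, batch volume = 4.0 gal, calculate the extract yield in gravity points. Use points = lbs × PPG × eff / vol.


lbs = 3.6 × 2.205 = 7.9380
points = 7.9380 × 34 × 0.76 / 4.0

51.2795 points


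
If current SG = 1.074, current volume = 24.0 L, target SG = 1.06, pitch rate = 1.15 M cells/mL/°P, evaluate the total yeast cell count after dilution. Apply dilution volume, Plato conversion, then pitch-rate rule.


V_w = V·((SG_c−1)/(SG_t−1)−1);  °P = 259 − 259/SG_t;  cells = rate·(V+V_w)·°P
V_w = 24.0·((1.074−1)/(1.06−1)−1) = 5.6000
V_final = 24.0 + 5.6000 = 29.6000
°P = 259 − 259/1.06 = 14.6604
cells = 1.15·29.6000·14.6604

499.0392 billion cells


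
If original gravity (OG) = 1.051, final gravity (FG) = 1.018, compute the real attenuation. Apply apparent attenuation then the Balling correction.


AA = (OG−FG)/(OG−1)·100;  RA = AA·0.8192
AA = (1.051 − 1.018)/(1.051 − 1)·100 = 64.7059
RA = 64.7059·0.8192

53.0071 %


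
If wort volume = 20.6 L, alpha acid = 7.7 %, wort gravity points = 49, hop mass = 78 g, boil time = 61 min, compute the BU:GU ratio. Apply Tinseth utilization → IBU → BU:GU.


U = 1.65·0.000125^(GP/1000)·(1−e^(−0.04t))/4.15;  IBU = (α/100)·m·U·1000/V;  BU:GU = IBU/GP
U = 1.65·0.000125^(49/1000)·(1−e^(−0.04·61))/4.15 = 0.2337
IBU = (7.7/100)·78·0.2337·1000/20.6 = 68.1235
BU:GU = 68.1235/49

1.3903


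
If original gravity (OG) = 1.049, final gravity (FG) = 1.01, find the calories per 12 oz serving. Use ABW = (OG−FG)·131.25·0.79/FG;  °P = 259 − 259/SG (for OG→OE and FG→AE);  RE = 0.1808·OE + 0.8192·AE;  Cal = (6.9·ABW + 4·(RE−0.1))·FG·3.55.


ABW = (1.049 − 1.01)·131.25·0.79/1.01 = 4.0038
OE = 259 − 259/1.049 = 12.0982 °P
AE = 259 − 259/1.01 = 2.5644 °P
RE = 0.1808·12.0982 + 0.8192·2.5644 = 4.2881 °P
Cal = (6.9·4.0038 + 4·(4.2881−0.1))·1.01·3.55

159.1185 kcal


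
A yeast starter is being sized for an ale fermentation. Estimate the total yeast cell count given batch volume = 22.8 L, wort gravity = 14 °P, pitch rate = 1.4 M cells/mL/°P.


cells (billions) = rate · V_L · °P
cells = 1.4 · 22.8 · 14

446.8800 billion cells


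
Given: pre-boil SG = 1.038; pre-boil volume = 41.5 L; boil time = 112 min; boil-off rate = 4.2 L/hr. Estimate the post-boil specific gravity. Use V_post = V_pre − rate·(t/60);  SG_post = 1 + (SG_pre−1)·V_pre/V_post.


V_post = 41.5 − 4.2·(112/60) = 33.6600
SG_post = 1 + (1.038 − 1)·41.5/33.6600

1.0469


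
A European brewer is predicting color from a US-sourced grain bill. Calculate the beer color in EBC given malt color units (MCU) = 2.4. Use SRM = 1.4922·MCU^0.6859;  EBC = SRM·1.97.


SRM = 1.4922·2.4^0.6859 = 2.7203
EBC = 2.7203·1.97

5.3590 EBC


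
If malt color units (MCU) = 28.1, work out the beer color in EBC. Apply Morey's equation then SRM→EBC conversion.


SRM = 1.4922·MCU^0.6859;  EBC = SRM·1.97
SRM = 1.4922·28.1^0.6859 = 14.7060
EBC = 14.7060·1.97

28.9708 EBC


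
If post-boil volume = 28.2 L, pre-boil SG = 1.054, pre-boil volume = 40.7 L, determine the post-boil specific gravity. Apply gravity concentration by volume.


SG_post = 1 + (SG_pre − 1)·V_pre/V_post
pts_pre = (1.054 − 1)·1000 = 54.0000
pts_post = 54.0000·40.7/28.2 = 77.9362
SG_post = 1 + 77.9362/1000

1.0779


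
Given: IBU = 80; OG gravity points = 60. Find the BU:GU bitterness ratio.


BU:GU = IBU / OG_points
BU:GU = 80 / 60

1.3333


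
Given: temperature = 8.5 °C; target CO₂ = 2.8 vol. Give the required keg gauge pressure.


psi = vols/(0.01821 + 0.09011·e^(−0.04·T)) − 14.695
psi = 2.8/(0.01821 + 0.09011·e^(−0.04·8.5)) − 14.695

19.3072 psi


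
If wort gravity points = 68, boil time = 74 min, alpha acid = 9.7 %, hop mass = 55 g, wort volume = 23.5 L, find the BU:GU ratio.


U = 1.65·0.000125^(GP/1000)·(1−e^(−0.04t))/4.15;  IBU = (α/100)·m·U·1000/V;  BU:GU = IBU/GP
U = 1.65·0.000125^(68/1000)·(1−e^(−0.04·74))/4.15 = 0.2046
IBU = (9.7/100)·55·0.2046·1000/23.5 = 46.4498
BU:GU = 46.4498/68

0.6831


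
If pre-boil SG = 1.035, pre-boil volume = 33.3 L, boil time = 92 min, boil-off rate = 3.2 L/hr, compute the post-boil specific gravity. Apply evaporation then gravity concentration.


V_post = V_pre − rate·(t/60);  SG_post = 1 + (SG_pre−1)·V_pre/V_post
V_post = 33.3 − 3.2·(92/60) = 28.3933
SG_post = 1 + (1.035 − 1)·33.3/28.3933

1.0410


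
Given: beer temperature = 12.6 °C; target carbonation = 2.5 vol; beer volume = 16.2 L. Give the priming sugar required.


residual = 14.695·(0.01821 + 0.09011·e^(−0.04·T));  sugar = (target − residual)·4.0·V
residual = 14.695·(0.01821 + 0.09011·e^(−0.04·12.6)) = 1.0675
sugar = (2.5 − 1.0675)·4.0·16.2

92.8236 g


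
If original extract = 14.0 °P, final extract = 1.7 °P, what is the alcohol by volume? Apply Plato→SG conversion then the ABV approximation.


SG = 259/(259 − P);  ABV = (OG − FG)·131.25
OG = 259/(259 − 14.0) = 1.0571
FG = 259/(259 − 1.7) = 1.0066
ABV = (1.0571 − 1.0066)·131.25

6.6328 % ABV


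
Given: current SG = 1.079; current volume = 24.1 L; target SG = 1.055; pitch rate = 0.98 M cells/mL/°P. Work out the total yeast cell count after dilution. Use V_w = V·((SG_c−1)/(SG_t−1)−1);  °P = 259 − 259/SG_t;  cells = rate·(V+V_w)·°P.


V_w = 24.1·((1.079−1)/(1.055−1)−1) = 10.5164
V_final = 24.1 + 10.5164 = 34.6164
°P = 259 − 259/1.055 = 13.5024
cells = 0.98·34.6164·13.5024

458.0549 billion cells


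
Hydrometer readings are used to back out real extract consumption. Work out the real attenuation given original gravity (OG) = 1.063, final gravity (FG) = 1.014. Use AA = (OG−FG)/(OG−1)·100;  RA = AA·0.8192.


AA = (1.063 − 1.014)/(1.063 − 1)·100 = 77.7778
RA = 77.7778·0.8192

63.7156 %


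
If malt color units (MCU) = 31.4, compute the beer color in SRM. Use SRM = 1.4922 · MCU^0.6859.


SRM = 1.4922 · 31.4^0.6859

15.8698 SRM


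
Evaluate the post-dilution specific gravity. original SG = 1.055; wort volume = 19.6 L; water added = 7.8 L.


SG_new = 1 + (SG_old − 1)·V_old/(V_old + V_water)
pts = (1.055 − 1)·1000·19.6/(19.6 + 7.8) = 39.3431
SG_new = 1 + 39.3431/1000

1.0393


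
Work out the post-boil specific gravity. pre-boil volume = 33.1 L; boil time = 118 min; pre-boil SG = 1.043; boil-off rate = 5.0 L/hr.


V_post = V_pre − rate·(t/60);  SG_post = 1 + (SG_pre−1)·V_pre/V_post
V_post = 33.1 − 5.0·(118/60) = 23.2667
SG_post = 1 + (1.043 − 1)·33.1/23.2667

1.0612


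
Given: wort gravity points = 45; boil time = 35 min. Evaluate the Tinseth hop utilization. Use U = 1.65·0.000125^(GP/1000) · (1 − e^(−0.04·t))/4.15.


bigness = 1.65·0.000125^(45/1000) = 1.1011
boil_factor = (1 − e^(−0.04·35))/4.15 = 0.1815
U = 1.1011 · 0.1815

0.1999


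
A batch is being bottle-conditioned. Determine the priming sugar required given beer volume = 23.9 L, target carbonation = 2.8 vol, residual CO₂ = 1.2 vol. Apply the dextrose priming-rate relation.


sugar = (target − residual)·4.0·V
sugar = (2.8 − 1.2)·4.0·23.9

152.9600 g


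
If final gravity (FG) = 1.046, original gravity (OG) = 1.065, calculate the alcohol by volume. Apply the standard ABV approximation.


ABV = (OG − FG) · 131.25
ABV = (1.065 − 1.046) · 131.25

2.4937 % ABV


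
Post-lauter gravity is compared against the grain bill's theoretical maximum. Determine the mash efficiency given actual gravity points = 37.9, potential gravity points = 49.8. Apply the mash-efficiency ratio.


efficiency = actual / potential × 100
efficiency = 37.9 / 49.8 × 100

76.1044 %


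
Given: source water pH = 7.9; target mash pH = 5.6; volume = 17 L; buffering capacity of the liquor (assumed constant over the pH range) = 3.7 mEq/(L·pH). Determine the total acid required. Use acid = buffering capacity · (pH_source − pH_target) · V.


acid = 3.7 · (7.9 − 5.6) · 17

144.6700 mEq


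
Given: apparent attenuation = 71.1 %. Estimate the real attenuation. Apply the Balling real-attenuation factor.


RA = AA · 0.8192
RA = 71.1 · 0.8192

58.2451 %


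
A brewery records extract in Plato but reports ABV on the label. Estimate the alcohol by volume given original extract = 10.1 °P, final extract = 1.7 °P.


SG = 259/(259 − P);  ABV = (OG − FG)·131.25
OG = 259/(259 − 10.1) = 1.0406
FG = 259/(259 − 1.7) = 1.0066
ABV = (1.0406 − 1.0066)·131.25

4.4588 % ABV


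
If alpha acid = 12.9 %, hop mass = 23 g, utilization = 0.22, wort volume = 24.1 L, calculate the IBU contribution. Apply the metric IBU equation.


IBU = (α/100)·mass·U·1000 / V
IBU = (12.9/100)·23·0.22·1000 / 24.1

27.0846 IBU


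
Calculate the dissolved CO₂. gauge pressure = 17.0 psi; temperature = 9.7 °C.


vols = (P + 14.695)·(0.01821 + 0.09011·e^(−0.04·T))
vols = (17.0 + 14.695)·(0.01821 + 0.09011·e^(−0.04·9.7))

2.5147 volumes


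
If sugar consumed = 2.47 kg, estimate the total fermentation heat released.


Q = m_sugar · 590 kJ/kg
Q = 2.47 · 590

1457.3000 kJ


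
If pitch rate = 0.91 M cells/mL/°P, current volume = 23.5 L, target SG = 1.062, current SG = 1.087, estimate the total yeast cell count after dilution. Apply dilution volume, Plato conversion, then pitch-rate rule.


V_w = V·((SG_c−1)/(SG_t−1)−1);  °P = 259 − 259/SG_t;  cells = rate·(V+V_w)·°P
V_w = 23.5·((1.087−1)/(1.062−1)−1) = 9.4758
V_final = 23.5 + 9.4758 = 32.9758
°P = 259 − 259/1.062 = 15.1205
cells = 0.91·32.9758·15.1205

453.7365 billion cells


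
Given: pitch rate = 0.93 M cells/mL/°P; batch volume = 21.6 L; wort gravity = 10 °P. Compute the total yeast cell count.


cells (billions) = rate · V_L · °P
cells = 0.93 · 21.6 · 10

200.8800 billion cells


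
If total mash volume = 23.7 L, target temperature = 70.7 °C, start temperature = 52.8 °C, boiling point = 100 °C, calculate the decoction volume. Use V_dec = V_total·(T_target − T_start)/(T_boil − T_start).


V_dec = 23.7·(70.7 − 52.8)/(100 − 52.8)

8.9879 L


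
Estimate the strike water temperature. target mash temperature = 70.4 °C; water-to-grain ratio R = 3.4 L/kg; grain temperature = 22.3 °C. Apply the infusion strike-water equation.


T_strike = (0.41/R)·(T_mash − T_grain) + T_mash
T_strike = (0.41/3.4)·(70.4 − 22.3) + 70.4

76.2003 °C


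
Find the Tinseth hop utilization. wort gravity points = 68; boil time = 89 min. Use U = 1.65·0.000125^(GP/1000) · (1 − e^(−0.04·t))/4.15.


bigness = 1.65·0.000125^(68/1000) = 0.8955
boil_factor = (1 − e^(−0.04·89))/4.15 = 0.2341
U = 0.8955 · 0.2341

0.2097


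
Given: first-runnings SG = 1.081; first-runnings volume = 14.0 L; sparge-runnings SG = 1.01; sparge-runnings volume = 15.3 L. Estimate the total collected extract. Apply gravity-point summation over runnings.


total = Σ (SG_i − 1)·1000·V_i
first = (1.081 − 1)·1000·14.0 = 1134.0000
sparge = (1.01 − 1)·1000·15.3 = 153.0000
total = 1134.0000 + 153.0000

1287.0000 gravity·L


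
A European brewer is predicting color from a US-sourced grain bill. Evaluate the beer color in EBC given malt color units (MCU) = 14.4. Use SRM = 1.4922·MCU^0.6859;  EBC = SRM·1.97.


SRM = 1.4922·14.4^0.6859 = 9.2971
EBC = 9.2971·1.97

18.3153 EBC


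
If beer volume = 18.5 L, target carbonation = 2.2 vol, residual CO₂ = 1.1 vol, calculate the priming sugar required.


sugar = (target − residual)·4.0·V
sugar = (2.2 − 1.1)·4.0·18.5

81.4000 g


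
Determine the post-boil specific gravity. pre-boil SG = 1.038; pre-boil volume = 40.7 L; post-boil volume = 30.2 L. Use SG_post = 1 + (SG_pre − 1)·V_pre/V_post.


pts_pre = (1.038 − 1)·1000 = 38.0000
pts_post = 38.0000·40.7/30.2 = 51.2119
SG_post = 1 + 51.2119/1000

1.0512


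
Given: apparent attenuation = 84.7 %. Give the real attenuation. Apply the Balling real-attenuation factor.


RA = AA · 0.8192
RA = 84.7 · 0.8192

69.3862 %


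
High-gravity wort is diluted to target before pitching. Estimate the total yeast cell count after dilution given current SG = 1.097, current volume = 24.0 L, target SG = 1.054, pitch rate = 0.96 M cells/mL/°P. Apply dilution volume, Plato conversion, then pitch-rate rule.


V_w = V·((SG_c−1)/(SG_t−1)−1);  °P = 259 − 259/SG_t;  cells = rate·(V+V_w)·°P
V_w = 24.0·((1.097−1)/(1.054−1)−1) = 19.1111
V_final = 24.0 + 19.1111 = 43.1111
°P = 259 − 259/1.054 = 13.2694
cells = 0.96·43.1111·13.2694

549.1783 billion cells


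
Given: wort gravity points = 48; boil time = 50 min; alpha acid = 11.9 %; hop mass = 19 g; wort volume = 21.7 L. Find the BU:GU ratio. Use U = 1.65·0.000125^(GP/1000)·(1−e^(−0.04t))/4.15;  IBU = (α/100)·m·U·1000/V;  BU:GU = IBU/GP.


U = 1.65·0.000125^(48/1000)·(1−e^(−0.04·50))/4.15 = 0.2233
IBU = (11.9/100)·19·0.2233·1000/21.7 = 23.2689
BU:GU = 23.2689/48

0.4848


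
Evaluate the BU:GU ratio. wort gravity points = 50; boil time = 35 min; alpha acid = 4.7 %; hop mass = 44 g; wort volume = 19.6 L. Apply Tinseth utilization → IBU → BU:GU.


U = 1.65·0.000125^(GP/1000)·(1−e^(−0.04t))/4.15;  IBU = (α/100)·m·U·1000/V;  BU:GU = IBU/GP
U = 1.65·0.000125^(50/1000)·(1−e^(−0.04·35))/4.15 = 0.1911
IBU = (4.7/100)·44·0.1911·1000/19.6 = 20.1652
BU:GU = 20.1652/50

0.4033


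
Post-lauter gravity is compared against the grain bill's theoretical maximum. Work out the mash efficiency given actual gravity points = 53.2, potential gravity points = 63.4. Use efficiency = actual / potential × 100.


efficiency = 53.2 / 63.4 × 100

83.9117 %


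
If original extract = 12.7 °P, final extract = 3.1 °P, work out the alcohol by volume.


SG = 259/(259 − P);  ABV = (OG − FG)·131.25
OG = 259/(259 − 12.7) = 1.0516
FG = 259/(259 − 3.1) = 1.0121
ABV = (1.0516 − 1.0121)·131.25

5.1777 % ABV


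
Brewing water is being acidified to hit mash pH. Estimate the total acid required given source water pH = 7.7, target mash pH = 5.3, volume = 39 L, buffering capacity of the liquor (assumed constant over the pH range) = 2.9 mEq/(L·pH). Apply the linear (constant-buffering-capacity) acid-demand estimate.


acid = buffering capacity · (pH_source − pH_target) · V
acid = 2.9 · (7.7 − 5.3) · 39

271.4400 mEq


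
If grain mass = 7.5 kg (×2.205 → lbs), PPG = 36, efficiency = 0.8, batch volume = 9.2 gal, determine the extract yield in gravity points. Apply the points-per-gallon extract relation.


points = lbs × PPG × eff / vol
lbs = 7.5 × 2.205 = 16.5375
points = 16.5375 × 36 × 0.8 / 9.2

51.7696 points


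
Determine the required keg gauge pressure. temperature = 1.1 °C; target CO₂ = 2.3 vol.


psi = vols/(0.01821 + 0.09011·e^(−0.04·T)) − 14.695
psi = 2.3/(0.01821 + 0.09011·e^(−0.04·1.1)) − 14.695

7.3270 psi


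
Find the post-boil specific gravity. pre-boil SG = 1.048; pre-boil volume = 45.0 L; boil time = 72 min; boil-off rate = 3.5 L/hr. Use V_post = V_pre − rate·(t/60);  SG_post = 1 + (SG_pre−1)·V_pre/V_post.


V_post = 45.0 − 3.5·(72/60) = 40.8000
SG_post = 1 + (1.048 − 1)·45.0/40.8000

1.0529


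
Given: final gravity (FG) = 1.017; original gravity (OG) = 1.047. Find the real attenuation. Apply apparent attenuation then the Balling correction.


AA = (OG−FG)/(OG−1)·100;  RA = AA·0.8192
AA = (1.047 − 1.017)/(1.047 − 1)·100 = 63.8298
RA = 63.8298·0.8192

52.2894 %


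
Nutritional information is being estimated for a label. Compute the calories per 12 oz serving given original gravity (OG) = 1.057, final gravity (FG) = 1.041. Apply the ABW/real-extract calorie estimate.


ABW = (OG−FG)·131.25·0.79/FG;  °P = 259 − 259/SG (for OG→OE and FG→AE);  RE = 0.1808·OE + 0.8192·AE;  Cal = (6.9·ABW + 4·(RE−0.1))·FG·3.55
ABW = (1.057 − 1.041)·131.25·0.79/1.041 = 1.5937
OE = 259 − 259/1.057 = 13.9669 °P
AE = 259 − 259/1.041 = 10.2008 °P
RE = 0.1808·13.9669 + 0.8192·10.2008 = 10.8817 °P
Cal = (6.9·1.5937 + 4·(10.8817−0.1))·1.041·3.55

200.0142 kcal


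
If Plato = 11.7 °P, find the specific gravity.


SG = 259/(259 − P)
SG = 259/(259 − 11.7)

1.0473


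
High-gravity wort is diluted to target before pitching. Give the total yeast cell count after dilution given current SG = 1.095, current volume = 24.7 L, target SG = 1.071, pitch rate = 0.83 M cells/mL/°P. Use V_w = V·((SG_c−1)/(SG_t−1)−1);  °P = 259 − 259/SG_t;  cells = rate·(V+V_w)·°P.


V_w = 24.7·((1.095−1)/(1.071−1)−1) = 8.3493
V_final = 24.7 + 8.3493 = 33.0493
°P = 259 − 259/1.071 = 17.1699
cells = 0.83·33.0493·17.1699

470.9870 billion cells


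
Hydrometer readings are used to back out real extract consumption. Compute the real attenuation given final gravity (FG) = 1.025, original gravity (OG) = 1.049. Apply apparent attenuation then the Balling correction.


AA = (OG−FG)/(OG−1)·100;  RA = AA·0.8192
AA = (1.049 − 1.025)/(1.049 − 1)·100 = 48.9796
RA = 48.9796·0.8192

40.1241 %


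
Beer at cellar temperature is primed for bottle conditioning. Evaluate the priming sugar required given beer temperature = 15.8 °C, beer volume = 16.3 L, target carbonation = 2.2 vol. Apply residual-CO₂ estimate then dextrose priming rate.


residual = 14.695·(0.01821 + 0.09011·e^(−0.04·T));  sugar = (target − residual)·4.0·V
residual = 14.695·(0.01821 + 0.09011·e^(−0.04·15.8)) = 0.9714
sugar = (2.2 − 0.9714)·4.0·16.3

80.1030 g


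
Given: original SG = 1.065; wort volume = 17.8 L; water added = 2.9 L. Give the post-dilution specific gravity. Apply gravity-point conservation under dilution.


SG_new = 1 + (SG_old − 1)·V_old/(V_old + V_water)
pts = (1.065 − 1)·1000·17.8/(17.8 + 2.9) = 55.8937
SG_new = 1 + 55.8937/1000

1.0559


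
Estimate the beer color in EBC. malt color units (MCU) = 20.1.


SRM = 1.4922·MCU^0.6859;  EBC = SRM·1.97
SRM = 1.4922·20.1^0.6859 = 11.6866
EBC = 11.6866·1.97

23.0227 EBC


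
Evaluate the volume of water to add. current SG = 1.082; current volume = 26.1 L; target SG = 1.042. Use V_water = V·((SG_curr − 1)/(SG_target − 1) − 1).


V_water = 26.1·((1.082 − 1)/(1.042 − 1) − 1)

24.8571 L


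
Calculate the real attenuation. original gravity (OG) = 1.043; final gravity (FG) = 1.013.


AA = (OG−FG)/(OG−1)·100;  RA = AA·0.8192
AA = (1.043 − 1.013)/(1.043 − 1)·100 = 69.7674
RA = 69.7674·0.8192

57.1535 %


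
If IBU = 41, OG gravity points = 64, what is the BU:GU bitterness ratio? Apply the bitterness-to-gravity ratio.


BU:GU = IBU / OG_points
BU:GU = 41 / 64

0.6406


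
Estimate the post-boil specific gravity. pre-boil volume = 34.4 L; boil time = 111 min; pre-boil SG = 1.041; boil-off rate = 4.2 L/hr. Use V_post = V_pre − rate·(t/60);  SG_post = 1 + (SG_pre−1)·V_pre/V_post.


V_post = 34.4 − 4.2·(111/60) = 26.6300
SG_post = 1 + (1.041 − 1)·34.4/26.6300

1.0530


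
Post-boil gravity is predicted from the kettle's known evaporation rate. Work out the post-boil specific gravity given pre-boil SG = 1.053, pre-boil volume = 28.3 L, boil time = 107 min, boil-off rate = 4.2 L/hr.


V_post = V_pre − rate·(t/60);  SG_post = 1 + (SG_pre−1)·V_pre/V_post
V_post = 28.3 − 4.2·(107/60) = 20.8100
SG_post = 1 + (1.053 − 1)·28.3/20.8100

1.0721


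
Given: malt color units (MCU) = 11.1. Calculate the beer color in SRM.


SRM = 1.4922 · MCU^0.6859
SRM = 1.4922 · 11.1^0.6859

7.7770 SRM


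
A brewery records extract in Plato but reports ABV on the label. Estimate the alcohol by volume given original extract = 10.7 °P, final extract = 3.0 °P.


SG = 259/(259 − P);  ABV = (OG − FG)·131.25
OG = 259/(259 − 10.7) = 1.0431
FG = 259/(259 − 3.0) = 1.0117
ABV = (1.0431 − 1.0117)·131.25

4.1179 % ABV


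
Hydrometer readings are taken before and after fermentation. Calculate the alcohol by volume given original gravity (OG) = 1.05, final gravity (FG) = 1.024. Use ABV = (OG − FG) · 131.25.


ABV = (1.05 − 1.024) · 131.25

3.4125 % ABV


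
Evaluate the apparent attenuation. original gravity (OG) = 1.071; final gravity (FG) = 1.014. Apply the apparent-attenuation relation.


AA = (OG − FG)/(OG − 1) · 100
AA = (1.071 − 1.014)/(1.071 − 1) · 100

80.2817 %


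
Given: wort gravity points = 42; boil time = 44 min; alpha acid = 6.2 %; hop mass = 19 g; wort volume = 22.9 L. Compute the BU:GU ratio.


U = 1.65·0.000125^(GP/1000)·(1−e^(−0.04t))/4.15;  IBU = (α/100)·m·U·1000/V;  BU:GU = IBU/GP
U = 1.65·0.000125^(42/1000)·(1−e^(−0.04·44))/4.15 = 0.2257
IBU = (6.2/100)·19·0.2257·1000/22.9 = 11.6097
BU:GU = 11.6097/42

0.2764


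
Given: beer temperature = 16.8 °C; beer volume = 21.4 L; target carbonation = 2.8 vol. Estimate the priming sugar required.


residual = 14.695·(0.01821 + 0.09011·e^(−0.04·T));  sugar = (target − residual)·4.0·V
residual = 14.695·(0.01821 + 0.09011·e^(−0.04·16.8)) = 0.9438
sugar = (2.8 − 0.9438)·4.0·21.4

158.8882 g


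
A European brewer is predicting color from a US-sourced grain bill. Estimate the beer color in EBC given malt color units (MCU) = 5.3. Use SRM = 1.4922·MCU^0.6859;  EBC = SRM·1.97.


SRM = 1.4922·5.3^0.6859 = 4.6839
EBC = 4.6839·1.97

9.2273 EBC


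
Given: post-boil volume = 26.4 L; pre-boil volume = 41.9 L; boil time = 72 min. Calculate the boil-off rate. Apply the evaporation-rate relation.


rate = (V_pre − V_post) / (t_min/60)
rate = (41.9 − 26.4) / (72/60)

12.9167 L/hr


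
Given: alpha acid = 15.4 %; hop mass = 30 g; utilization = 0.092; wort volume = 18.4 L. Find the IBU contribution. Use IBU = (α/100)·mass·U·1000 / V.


IBU = (15.4/100)·30·0.092·1000 / 18.4

23.1000 IBU


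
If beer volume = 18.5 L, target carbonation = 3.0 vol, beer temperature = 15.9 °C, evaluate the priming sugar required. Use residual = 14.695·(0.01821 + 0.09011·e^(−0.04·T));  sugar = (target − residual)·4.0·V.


residual = 14.695·(0.01821 + 0.09011·e^(−0.04·15.9)) = 0.9686
sugar = (3.0 − 0.9686)·4.0·18.5

150.3223 g


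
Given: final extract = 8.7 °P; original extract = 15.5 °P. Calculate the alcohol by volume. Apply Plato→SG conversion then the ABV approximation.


SG = 259/(259 − P);  ABV = (OG − FG)·131.25
OG = 259/(259 − 15.5) = 1.0637
FG = 259/(259 − 8.7) = 1.0348
ABV = (1.0637 − 1.0348)·131.25

3.7927 % ABV


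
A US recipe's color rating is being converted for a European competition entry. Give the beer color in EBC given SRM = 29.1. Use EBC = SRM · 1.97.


EBC = 29.1 · 1.97

57.3270 EBC


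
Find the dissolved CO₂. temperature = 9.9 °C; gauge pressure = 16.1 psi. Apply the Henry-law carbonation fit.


vols = (P + 14.695)·(0.01821 + 0.09011·e^(−0.04·T))
vols = (16.1 + 14.695)·(0.01821 + 0.09011·e^(−0.04·9.9))

2.4283 volumes


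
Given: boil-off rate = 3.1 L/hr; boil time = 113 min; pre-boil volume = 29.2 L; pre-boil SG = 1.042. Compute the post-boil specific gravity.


V_post = V_pre − rate·(t/60);  SG_post = 1 + (SG_pre−1)·V_pre/V_post
V_post = 29.2 − 3.1·(113/60) = 23.3617
SG_post = 1 + (1.042 − 1)·29.2/23.3617

1.0525


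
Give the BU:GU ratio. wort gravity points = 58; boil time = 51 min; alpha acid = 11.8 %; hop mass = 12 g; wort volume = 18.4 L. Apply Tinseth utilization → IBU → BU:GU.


U = 1.65·0.000125^(GP/1000)·(1−e^(−0.04t))/4.15;  IBU = (α/100)·m·U·1000/V;  BU:GU = IBU/GP
U = 1.65·0.000125^(58/1000)·(1−e^(−0.04·51))/4.15 = 0.2054
IBU = (11.8/100)·12·0.2054·1000/18.4 = 15.8055
BU:GU = 15.8055/58

0.2725


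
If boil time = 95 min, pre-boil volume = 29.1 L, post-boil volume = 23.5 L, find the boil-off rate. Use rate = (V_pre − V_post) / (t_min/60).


rate = (29.1 − 23.5) / (95/60)

3.5368 L/hr


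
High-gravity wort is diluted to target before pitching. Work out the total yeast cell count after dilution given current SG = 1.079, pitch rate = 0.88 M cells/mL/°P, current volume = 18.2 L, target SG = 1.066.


V_w = V·((SG_c−1)/(SG_t−1)−1);  °P = 259 − 259/SG_t;  cells = rate·(V+V_w)·°P
V_w = 18.2·((1.079−1)/(1.066−1)−1) = 3.5848
V_final = 18.2 + 3.5848 = 21.7848
°P = 259 − 259/1.066 = 16.0356
cells = 0.88·21.7848·16.0356

307.4140 billion cells


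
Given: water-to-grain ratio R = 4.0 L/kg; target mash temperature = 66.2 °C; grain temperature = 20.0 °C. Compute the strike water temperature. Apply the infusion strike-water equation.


T_strike = (0.41/R)·(T_mash − T_grain) + T_mash
T_strike = (0.41/4.0)·(66.2 − 20.0) + 66.2

70.9355 °C


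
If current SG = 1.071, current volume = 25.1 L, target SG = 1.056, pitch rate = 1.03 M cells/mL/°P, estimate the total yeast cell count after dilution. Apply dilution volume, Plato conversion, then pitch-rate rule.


V_w = V·((SG_c−1)/(SG_t−1)−1);  °P = 259 − 259/SG_t;  cells = rate·(V+V_w)·°P
V_w = 25.1·((1.071−1)/(1.056−1)−1) = 6.7232
V_final = 25.1 + 6.7232 = 31.8232
°P = 259 − 259/1.056 = 13.7348
cells = 1.03·31.8232·13.7348

450.1996 billion cells


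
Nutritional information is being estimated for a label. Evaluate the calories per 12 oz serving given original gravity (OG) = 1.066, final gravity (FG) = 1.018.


ABW = (OG−FG)·131.25·0.79/FG;  °P = 259 − 259/SG (for OG→OE and FG→AE);  RE = 0.1808·OE + 0.8192·AE;  Cal = (6.9·ABW + 4·(RE−0.1))·FG·3.55
ABW = (1.066 − 1.018)·131.25·0.79/1.018 = 4.8890
OE = 259 − 259/1.066 = 16.0356 °P
AE = 259 − 259/1.018 = 4.5796 °P
RE = 0.1808·16.0356 + 0.8192·4.5796 = 6.6508 °P
Cal = (6.9·4.8890 + 4·(6.6508−0.1))·1.018·3.55

216.6077 kcal
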